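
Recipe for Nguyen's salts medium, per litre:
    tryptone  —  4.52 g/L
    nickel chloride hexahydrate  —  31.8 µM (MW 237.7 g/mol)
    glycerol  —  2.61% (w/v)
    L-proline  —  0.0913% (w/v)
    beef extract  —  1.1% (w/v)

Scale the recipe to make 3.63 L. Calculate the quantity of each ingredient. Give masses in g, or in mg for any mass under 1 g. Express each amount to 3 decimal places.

tryptone 16.408 g; nickel chloride hexahydrate 27.439 mg; glycerol 94.743 g; L-proline 3.314 g; beef extract 39.930 g

Scale factor relative to 1 L: 3.63.
tryptone: 4.52 g/L × 3.63 L = 16.408 g
nickel chloride hexahydrate: 31.8 µmol/L × 237.7 g/mol × 3.63 L ÷ 1000 = 27.439 mg
glycerol: 2.61 g per 100 mL × 3630 mL ÷ 100 = 94.743 g
L-proline: 0.0913% w/v = 0.913 g/L → 0.913 × 3.63 L = 3.314 g
beef extract: 1.1 g per 100 mL × 3630 mL ÷ 100 = 39.930 g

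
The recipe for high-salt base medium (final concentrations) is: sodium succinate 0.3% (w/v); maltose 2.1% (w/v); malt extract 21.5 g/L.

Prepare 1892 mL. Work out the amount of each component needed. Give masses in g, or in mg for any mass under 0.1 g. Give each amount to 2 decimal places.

Target volume = 1892 mL = 1.892 L.
sodium succinate: 0.3 g per 100 mL × 1892 mL ÷ 100 = 5.68 g
maltose: 2.1 g per 100 mL × 1892 mL ÷ 100 = 39.73 g
malt extract: 21.5 g/L × 1.892 L = 40.68 g

sodium succinate 5.68 g; maltose 39.73 g; malt extract 40.68 g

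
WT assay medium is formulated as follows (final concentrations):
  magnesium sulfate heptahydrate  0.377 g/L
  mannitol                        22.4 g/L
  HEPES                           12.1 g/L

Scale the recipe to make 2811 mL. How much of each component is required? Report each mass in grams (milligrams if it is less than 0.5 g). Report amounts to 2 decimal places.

Working volume: 2811 mL = 2.811 L.
magnesium sulfate heptahydrate: 0.377 g/L × 2.811 L = 1.06 g
mannitol: 22.4 g/L × 2.811 L = 62.97 g
HEPES: 12.1 g/L × 2.811 L = 34.01 g

magnesium sulfate heptahydrate 1.06 g; mannitol 62.97 g; HEPES 34.01 g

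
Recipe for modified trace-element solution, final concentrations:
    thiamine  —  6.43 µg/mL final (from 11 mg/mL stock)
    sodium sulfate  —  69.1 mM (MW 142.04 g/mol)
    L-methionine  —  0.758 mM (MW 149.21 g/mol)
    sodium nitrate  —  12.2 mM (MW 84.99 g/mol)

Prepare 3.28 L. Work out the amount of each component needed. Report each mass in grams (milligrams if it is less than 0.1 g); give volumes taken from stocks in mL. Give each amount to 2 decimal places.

Scale factor relative to 1 L: 3.28.
thiamine: dilute stock: 6.43 µg/mL × 3280 mL ÷ 11000 µg/mL = 1.92 mL
sodium sulfate: 69.1 mmol/L × 142.04 g/mol × 3.28 L ÷ 1000 = 32.19 g
L-methionine: 0.758 mmol/L × 149.21 g/mol × 3.28 L ÷ 1000 = 0.37 g
sodium nitrate: 12.2 mmol/L × 84.99 g/mol × 3.28 L ÷ 1000 = 3.40 g

thiamine 1.92 mL; sodium sulfate 32.19 g; L-methionine 0.37 g; sodium nitrate 3.40 g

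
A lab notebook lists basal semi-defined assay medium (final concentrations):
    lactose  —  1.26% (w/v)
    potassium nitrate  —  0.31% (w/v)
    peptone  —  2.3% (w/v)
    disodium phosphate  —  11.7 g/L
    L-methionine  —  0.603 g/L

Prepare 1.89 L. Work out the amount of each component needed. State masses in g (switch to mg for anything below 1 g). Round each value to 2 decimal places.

Working volume: 1.89 L.
lactose: 1.26 g per 100 mL × 1890 mL ÷ 100 = 23.81 g
potassium nitrate: 0.31 g per 100 mL × 1890 mL ÷ 100 = 5.86 g
peptone: 2.3% w/v = 23 g/L → 23 × 1.89 L = 43.47 g
disodium phosphate: 11.7 g/L × 1.89 L = 22.11 g
L-methionine: 0.603 g/L × 1.89 L = 1.14 g

lactose 23.81 g; potassium nitrate 5.86 g; peptone 43.47 g; disodium phosphate 22.11 g; L-methionine 1.14 g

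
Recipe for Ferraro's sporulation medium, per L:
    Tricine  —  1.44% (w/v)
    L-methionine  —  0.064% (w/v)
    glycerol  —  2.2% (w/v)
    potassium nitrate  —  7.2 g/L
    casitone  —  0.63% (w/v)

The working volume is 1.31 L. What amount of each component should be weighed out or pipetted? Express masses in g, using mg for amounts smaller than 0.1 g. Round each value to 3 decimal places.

Scale factor relative to 1 L: 1.31.
Tricine: 1.44 g per 100 mL × 1310 mL ÷ 100 = 18.864 g
L-methionine: 0.064 g per 100 mL × 1310 mL ÷ 100 = 0.838 g
glycerol: 2.2 g per 100 mL × 1310 mL ÷ 100 = 28.820 g
potassium nitrate: 7.2 g/L × 1.31 L = 9.432 g
casitone: 0.63 g per 100 mL × 1310 mL ÷ 100 = 8.253 g

Tricine 18.864 g; L-methionine 0.838 g; glycerol 28.820 g; potassium nitrate 9.432 g; casitone 8.253 g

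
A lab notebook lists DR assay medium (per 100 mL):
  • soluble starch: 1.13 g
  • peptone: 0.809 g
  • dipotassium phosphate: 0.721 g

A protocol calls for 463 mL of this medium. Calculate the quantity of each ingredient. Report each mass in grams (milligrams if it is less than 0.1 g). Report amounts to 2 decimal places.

Ratio of target to recipe volume: 463 / 100 = 4.63.
soluble starch: 1.13 g × (463 mL / 100 mL) = 5.23 g
peptone: 0.809 g × (463 mL / 100 mL) = 3.75 g
dipotassium phosphate: 0.721 g × (463 mL / 100 mL) = 3.34 g

soluble starch 5.23 g; peptone 3.75 g; dipotassium phosphate 3.34 g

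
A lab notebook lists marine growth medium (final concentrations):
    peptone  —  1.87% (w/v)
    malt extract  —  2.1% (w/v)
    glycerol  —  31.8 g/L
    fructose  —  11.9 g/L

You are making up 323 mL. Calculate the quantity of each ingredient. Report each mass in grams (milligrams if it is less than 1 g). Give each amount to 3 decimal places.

Working volume: 323 mL = 0.323 L.
peptone: 1.87 g per 100 mL × 323 mL ÷ 100 = 6.040 g
malt extract: 2.1% w/v = 21 g/L → 21 × 0.323 L = 6.783 g
glycerol: 31.8 g/L × 0.323 L = 10.271 g
fructose: 11.9 g/L × 0.323 L = 3.844 g

peptone 6.040 g; malt extract 6.783 g; glycerol 10.271 g; fructose 3.844 g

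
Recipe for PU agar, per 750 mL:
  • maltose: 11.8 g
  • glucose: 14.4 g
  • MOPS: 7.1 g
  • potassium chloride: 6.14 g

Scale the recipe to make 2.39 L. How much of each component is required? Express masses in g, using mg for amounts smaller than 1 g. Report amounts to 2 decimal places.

maltose 37.60 g; glucose 45.89 g; MOPS 22.63 g; potassium chloride 19.57 g

Scale factor = 2390 mL / 750 mL = 3.18667.
maltose: 11.8 g × (2390 mL / 750 mL) = 37.60 g
glucose: 14.4 g × (2390 mL / 750 mL) = 45.89 g
MOPS: 7.1 g × (2390 mL / 750 mL) = 22.63 g
potassium chloride: 6.14 g × (2390 mL / 750 mL) = 19.57 g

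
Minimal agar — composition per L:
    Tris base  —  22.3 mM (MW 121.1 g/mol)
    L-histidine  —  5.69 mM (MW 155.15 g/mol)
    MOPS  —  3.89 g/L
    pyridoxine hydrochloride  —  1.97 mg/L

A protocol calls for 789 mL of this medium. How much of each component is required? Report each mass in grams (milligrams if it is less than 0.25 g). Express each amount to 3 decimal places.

Scale factor relative to 1 L: 0.789.
Tris base: 22.3 mmol/L × 121.1 g/mol × 0.789 L ÷ 1000 = 2.131 g
L-histidine: 5.69 mmol/L × 155.15 g/mol × 0.789 L ÷ 1000 = 0.697 g
MOPS: 3.89 g/L × 0.789 L = 3.069 g
pyridoxine hydrochloride: 1.97 mg/L × 0.789 L = 1.554 mg

Tris base 2.131 g; L-histidine 0.697 g; MOPS 3.069 g; pyridoxine hydrochloride 1.554 mg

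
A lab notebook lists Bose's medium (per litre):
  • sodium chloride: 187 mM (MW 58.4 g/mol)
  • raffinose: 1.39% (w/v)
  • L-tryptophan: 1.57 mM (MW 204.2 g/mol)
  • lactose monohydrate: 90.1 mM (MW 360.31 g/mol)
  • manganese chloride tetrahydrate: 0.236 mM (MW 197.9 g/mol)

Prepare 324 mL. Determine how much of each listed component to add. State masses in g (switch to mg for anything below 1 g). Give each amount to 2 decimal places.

Target volume = 324 mL = 0.324 L.
sodium chloride: 187 mmol/L × 58.4 g/mol × 0.324 L ÷ 1000 = 3.54 g
raffinose: 1.39 g per 100 mL × 324 mL ÷ 100 = 4.50 g
L-tryptophan: 1.57 mmol/L × 204.2 mg/mmol × 0.324 L = 103.87 mg
lactose monohydrate: 90.1 mmol/L × 360.31 g/mol × 0.324 L ÷ 1000 = 10.52 g
manganese chloride tetrahydrate: 0.236 mmol/L × 197.9 mg/mmol × 0.324 L = 15.13 mg

sodium chloride 3.54 g; raffinose 4.50 g; L-tryptophan 103.87 mg; lactose monohydrate 10.52 g; manganese chloride tetrahydrate 15.13 mg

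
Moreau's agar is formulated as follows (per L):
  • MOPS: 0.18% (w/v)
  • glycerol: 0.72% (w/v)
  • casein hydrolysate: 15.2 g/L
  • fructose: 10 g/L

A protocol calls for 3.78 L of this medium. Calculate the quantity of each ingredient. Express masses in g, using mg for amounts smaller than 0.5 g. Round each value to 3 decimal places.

MOPS 6.804 g; glycerol 27.216 g; casein hydrolysate 57.456 g; fructose 37.800 g

Scale factor relative to 1 L: 3.78.
MOPS: 0.18% w/v = 1.8 g/L → 1.8 × 3.78 L = 6.804 g
glycerol: 0.72% w/v = 7.2 g/L → 7.2 × 3.78 L = 27.216 g
casein hydrolysate: 15.2 g/L × 3.78 L = 57.456 g
fructose: 10 g/L × 3.78 L = 37.800 g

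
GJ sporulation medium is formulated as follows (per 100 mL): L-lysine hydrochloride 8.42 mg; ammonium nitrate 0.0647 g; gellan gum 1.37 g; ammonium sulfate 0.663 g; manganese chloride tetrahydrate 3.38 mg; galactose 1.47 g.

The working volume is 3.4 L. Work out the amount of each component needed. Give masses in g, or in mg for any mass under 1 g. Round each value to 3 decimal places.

Ratio of target to recipe volume: 3400 / 100 = 34.
L-lysine hydrochloride: 8.42 mg × (3400 mL / 100 mL) = 286.280 mg
ammonium nitrate: 0.0647 g × (3400 mL / 100 mL) = 2.200 g
gellan gum: 1.37 g × (3400 mL / 100 mL) = 46.580 g
ammonium sulfate: 0.663 g × (3400 mL / 100 mL) = 22.542 g
manganese chloride tetrahydrate: 3.38 mg × (3400 mL / 100 mL) = 114.920 mg
galactose: 1.47 g × (3400 mL / 100 mL) = 49.980 g

L-lysine hydrochloride 286.280 mg; ammonium nitrate 2.200 g; gellan gum 46.580 g; ammonium sulfate 22.542 g; manganese chloride tetrahydrate 114.920 mg; galactose 49.980 g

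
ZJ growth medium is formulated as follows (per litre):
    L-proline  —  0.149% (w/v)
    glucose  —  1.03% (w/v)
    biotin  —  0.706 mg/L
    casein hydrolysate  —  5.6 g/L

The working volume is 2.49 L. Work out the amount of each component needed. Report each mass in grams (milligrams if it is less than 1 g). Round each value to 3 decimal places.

L-proline 3.710 g; glucose 25.647 g; biotin 1.758 mg; casein hydrolysate 13.944 g

Scale factor relative to 1 L: 2.49.
L-proline: 0.149% w/v = 1.49 g/L → 1.49 × 2.49 L = 3.710 g
glucose: 1.03 g per 100 mL × 2490 mL ÷ 100 = 25.647 g
biotin: 0.706 mg/L × 2.49 L = 1.758 mg
casein hydrolysate: 5.6 g/L × 2.49 L = 13.944 g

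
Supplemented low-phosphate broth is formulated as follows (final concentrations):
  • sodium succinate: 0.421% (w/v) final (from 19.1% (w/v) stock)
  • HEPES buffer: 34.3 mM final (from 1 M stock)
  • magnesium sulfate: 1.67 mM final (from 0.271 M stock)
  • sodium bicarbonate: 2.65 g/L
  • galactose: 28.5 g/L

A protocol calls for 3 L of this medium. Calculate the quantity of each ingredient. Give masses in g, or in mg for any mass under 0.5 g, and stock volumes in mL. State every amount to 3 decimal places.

sodium succinate 66.126 mL; HEPES buffer 102.900 mL; magnesium sulfate 18.487 mL; sodium bicarbonate 7.950 g; galactose 85.500 g

Scale factor relative to 1 L: 3.
sodium succinate: C1V1 = C2V2 → 0.421% ÷ 19.1% × 3000 mL = 66.126 mL
HEPES buffer: C1V1 = C2V2 → 34.3 mM × 3000 mL ÷ 1000 mM = 102.900 mL
magnesium sulfate: C1V1 = C2V2 → 1.67 mM × 3000 mL ÷ 271 mM = 18.487 mL
sodium bicarbonate: 2.65 g/L × 3 L = 7.950 g
galactose: 28.5 g/L × 3 L = 85.500 g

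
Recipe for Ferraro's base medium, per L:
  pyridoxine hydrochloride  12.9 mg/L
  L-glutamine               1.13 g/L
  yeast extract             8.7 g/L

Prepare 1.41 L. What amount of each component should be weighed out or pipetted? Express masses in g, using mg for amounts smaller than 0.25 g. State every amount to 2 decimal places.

pyridoxine hydrochloride 18.19 mg; L-glutamine 1.59 g; yeast extract 12.27 g

Working volume: 1.41 L.
pyridoxine hydrochloride: 12.9 mg/L × 1.41 L = 18.19 mg
L-glutamine: 1.13 g/L × 1.41 L = 1.59 g
yeast extract: 8.7 g/L × 1.41 L = 12.27 g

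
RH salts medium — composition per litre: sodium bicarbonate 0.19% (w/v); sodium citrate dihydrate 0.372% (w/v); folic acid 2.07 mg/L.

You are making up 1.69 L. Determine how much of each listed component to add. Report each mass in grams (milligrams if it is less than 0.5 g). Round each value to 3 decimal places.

sodium bicarbonate 3.211 g; sodium citrate dihydrate 6.287 g; folic acid 3.498 mg

Scale factor relative to 1 L: 1.69.
sodium bicarbonate: 0.19 g per 100 mL × 1690 mL ÷ 100 = 3.211 g
sodium citrate dihydrate: 0.372% w/v = 3.72 g/L → 3.72 × 1.69 L = 6.287 g
folic acid: 2.07 mg/L × 1.69 L = 3.498 mg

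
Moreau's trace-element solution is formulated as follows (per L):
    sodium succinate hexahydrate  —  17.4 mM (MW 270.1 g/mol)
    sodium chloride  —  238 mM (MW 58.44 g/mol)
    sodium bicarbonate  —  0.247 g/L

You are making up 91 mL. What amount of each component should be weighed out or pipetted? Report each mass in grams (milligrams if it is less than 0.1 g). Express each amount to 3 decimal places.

Working volume: 91 mL = 0.091 L.
sodium succinate hexahydrate: 17.4 mmol/L × 270.1 g/mol × 0.091 L ÷ 1000 = 0.428 g
sodium chloride: 238 mmol/L × 58.44 g/mol × 0.091 L ÷ 1000 = 1.266 g
sodium bicarbonate: 0.247 g/L × 0.091 L = 0.022477 g = 22.477 mg

sodium succinate hexahydrate 0.428 g; sodium chloride 1.266 g; sodium bicarbonate 22.477 mg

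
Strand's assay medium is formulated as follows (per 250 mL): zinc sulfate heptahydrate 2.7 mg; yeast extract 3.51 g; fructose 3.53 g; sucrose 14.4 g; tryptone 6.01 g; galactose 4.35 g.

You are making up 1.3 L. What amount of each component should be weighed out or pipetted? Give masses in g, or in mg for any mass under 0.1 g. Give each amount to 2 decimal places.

zinc sulfate heptahydrate 14.04 mg; yeast extract 18.25 g; fructose 18.36 g; sucrose 74.88 g; tryptone 31.25 g; galactose 22.62 g

Ratio of target to recipe volume: 1300 / 250 = 5.2.
zinc sulfate heptahydrate: 2.7 mg × (1300 mL / 250 mL) = 14.04 mg
yeast extract: 3.51 g × (1300 mL / 250 mL) = 18.25 g
fructose: 3.53 g × (1300 mL / 250 mL) = 18.36 g
sucrose: 14.4 g × (1300 mL / 250 mL) = 74.88 g
tryptone: 6.01 g × (1300 mL / 250 mL) = 31.25 g
galactose: 4.35 g × (1300 mL / 250 mL) = 22.62 g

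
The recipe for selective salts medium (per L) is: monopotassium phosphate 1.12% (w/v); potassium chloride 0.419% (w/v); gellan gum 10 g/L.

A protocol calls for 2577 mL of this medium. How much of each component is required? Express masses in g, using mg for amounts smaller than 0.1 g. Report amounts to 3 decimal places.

monopotassium phosphate 28.862 g; potassium chloride 10.798 g; gellan gum 25.770 g

Working volume: 2577 mL = 2.577 L.
monopotassium phosphate: 1.12 g per 100 mL × 2577 mL ÷ 100 = 28.862 g
potassium chloride: 0.419 g per 100 mL × 2577 mL ÷ 100 = 10.798 g
gellan gum: 10 g/L × 2.577 L = 25.770 g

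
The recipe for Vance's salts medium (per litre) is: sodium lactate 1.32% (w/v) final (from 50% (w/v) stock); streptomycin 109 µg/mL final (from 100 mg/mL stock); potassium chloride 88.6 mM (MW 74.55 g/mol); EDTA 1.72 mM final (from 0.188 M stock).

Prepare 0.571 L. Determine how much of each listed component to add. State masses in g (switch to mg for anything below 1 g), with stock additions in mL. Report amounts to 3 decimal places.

Working volume: 0.571 L.
sodium lactate: dilute stock: 1.32% ÷ 50% × 571 mL = 15.074 mL
streptomycin: C1V1 = C2V2 → 109 µg/mL × 571 mL ÷ 100000 µg/mL = 0.622 mL
potassium chloride: 88.6 mmol/L × 74.55 g/mol × 0.571 L ÷ 1000 = 3.772 g
EDTA: C1V1 = C2V2 → 1.72 mM × 571 mL ÷ 188 mM = 5.224 mL

sodium lactate 15.074 mL; streptomycin 0.622 mL; potassium chloride 3.772 g; EDTA 5.224 mL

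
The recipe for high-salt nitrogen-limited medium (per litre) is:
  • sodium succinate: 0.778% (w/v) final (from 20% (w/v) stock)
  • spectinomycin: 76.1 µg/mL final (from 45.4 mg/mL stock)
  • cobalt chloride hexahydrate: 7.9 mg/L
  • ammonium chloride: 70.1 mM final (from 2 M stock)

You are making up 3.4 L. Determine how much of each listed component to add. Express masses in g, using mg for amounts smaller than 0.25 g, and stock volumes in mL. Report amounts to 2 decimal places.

sodium succinate 132.26 mL; spectinomycin 5.70 mL; cobalt chloride hexahydrate 26.86 mg; ammonium chloride 119.17 mL

Scale factor relative to 1 L: 3.4.
sodium succinate: C1V1 = C2V2 → 0.778% ÷ 20% × 3400 mL = 132.26 mL
spectinomycin: V = C2·V2/C1 = 76.1 µg/mL × 3400 mL ÷ 45400 µg/mL = 5.70 mL
cobalt chloride hexahydrate: 7.9 mg/L × 3.4 L = 26.86 mg
ammonium chloride: V = C2·V2/C1 = 70.1 mM × 3400 mL ÷ 2000 mM = 119.17 mL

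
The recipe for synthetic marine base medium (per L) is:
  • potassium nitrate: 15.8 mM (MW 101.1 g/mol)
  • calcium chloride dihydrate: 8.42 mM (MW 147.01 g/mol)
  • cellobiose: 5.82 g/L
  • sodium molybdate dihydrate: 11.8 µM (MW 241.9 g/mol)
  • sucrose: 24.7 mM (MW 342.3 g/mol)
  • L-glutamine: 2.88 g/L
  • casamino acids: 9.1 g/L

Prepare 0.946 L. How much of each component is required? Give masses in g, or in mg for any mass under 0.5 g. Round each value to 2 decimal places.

potassium nitrate 1.51 g; calcium chloride dihydrate 1.17 g; cellobiose 5.51 g; sodium molybdate dihydrate 2.70 mg; sucrose 8.00 g; L-glutamine 2.72 g; casamino acids 8.61 g

Working volume: 0.946 L.
potassium nitrate: 15.8 mmol/L × 101.1 g/mol × 0.946 L ÷ 1000 = 1.51 g
calcium chloride dihydrate: 8.42 mmol/L × 147.01 g/mol × 0.946 L ÷ 1000 = 1.17 g
cellobiose: 5.82 g/L × 0.946 L = 5.51 g
sodium molybdate dihydrate: 11.8 µmol/L × 241.9 g/mol × 0.946 L ÷ 1000 = 2.70 mg
sucrose: 24.7 mmol/L × 342.3 g/mol × 0.946 L ÷ 1000 = 8.00 g
L-glutamine: 2.88 g/L × 0.946 L = 2.72 g
casamino acids: 9.1 g/L × 0.946 L = 8.61 g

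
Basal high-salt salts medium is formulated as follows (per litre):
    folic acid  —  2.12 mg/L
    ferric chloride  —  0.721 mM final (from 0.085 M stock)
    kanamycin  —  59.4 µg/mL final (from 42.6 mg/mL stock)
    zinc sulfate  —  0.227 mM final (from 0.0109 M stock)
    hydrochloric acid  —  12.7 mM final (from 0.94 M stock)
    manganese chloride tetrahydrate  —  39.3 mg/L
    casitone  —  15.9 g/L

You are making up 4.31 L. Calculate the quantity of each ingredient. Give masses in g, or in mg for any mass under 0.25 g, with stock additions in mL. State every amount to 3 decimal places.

folic acid 9.137 mg; ferric chloride 36.559 mL; kanamycin 6.010 mL; zinc sulfate 89.759 mL; hydrochloric acid 58.231 mL; manganese chloride tetrahydrate 169.383 mg; casitone 68.529 g

Working volume: 4.31 L.
folic acid: 2.12 mg/L × 4.31 L = 9.137 mg
ferric chloride: dilute stock: 0.721 mM × 4310 mL ÷ 85 mM = 36.559 mL
kanamycin: V = C2·V2/C1 = 59.4 µg/mL × 4310 mL ÷ 42600 µg/mL = 6.010 mL
zinc sulfate: V = C2·V2/C1 = 0.227 mM × 4310 mL ÷ 10.9 mM = 89.759 mL
hydrochloric acid: dilute stock: 12.7 mM × 4310 mL ÷ 940 mM = 58.231 mL
manganese chloride tetrahydrate: 39.3 mg/L × 4.31 L = 169.383 mg
casitone: 15.9 g/L × 4.31 L = 68.529 g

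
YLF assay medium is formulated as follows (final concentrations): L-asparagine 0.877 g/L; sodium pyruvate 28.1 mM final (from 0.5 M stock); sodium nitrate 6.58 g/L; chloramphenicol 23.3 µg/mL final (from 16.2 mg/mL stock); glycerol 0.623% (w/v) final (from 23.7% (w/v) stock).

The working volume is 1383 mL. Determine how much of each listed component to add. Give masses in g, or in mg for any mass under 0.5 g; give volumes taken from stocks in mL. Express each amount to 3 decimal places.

L-asparagine 1.213 g; sodium pyruvate 77.725 mL; sodium nitrate 9.100 g; chloramphenicol 1.989 mL; glycerol 36.355 mL

Working volume: 1383 mL = 1.383 L.
L-asparagine: 0.877 g/L × 1.383 L = 1.213 g
sodium pyruvate: dilute stock: 28.1 mM × 1383 mL ÷ 500 mM = 77.725 mL
sodium nitrate: 6.58 g/L × 1.383 L = 9.100 g
chloramphenicol: dilute stock: 23.3 µg/mL × 1383 mL ÷ 16200 µg/mL = 1.989 mL
glycerol: V = C2·V2/C1 = 0.623% ÷ 23.7% × 1383 mL = 36.355 mL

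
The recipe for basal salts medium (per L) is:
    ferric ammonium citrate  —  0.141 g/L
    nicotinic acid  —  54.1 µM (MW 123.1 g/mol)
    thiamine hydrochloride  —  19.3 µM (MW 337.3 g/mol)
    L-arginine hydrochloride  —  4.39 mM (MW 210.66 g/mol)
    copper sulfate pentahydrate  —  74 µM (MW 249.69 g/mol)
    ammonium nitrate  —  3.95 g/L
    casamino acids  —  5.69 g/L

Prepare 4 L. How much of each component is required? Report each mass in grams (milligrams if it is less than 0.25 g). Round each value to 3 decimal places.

Working volume: 4 L.
ferric ammonium citrate: 0.141 g/L × 4 L = 0.564 g
nicotinic acid: 54.1 µmol/L × 123.1 g/mol × 4 L ÷ 1000 = 26.639 mg
thiamine hydrochloride: 19.3 µmol/L × 337.3 g/mol × 4 L ÷ 1000 = 26.040 mg
L-arginine hydrochloride: 4.39 mmol/L × 210.66 g/mol × 4 L ÷ 1000 = 3.699 g
copper sulfate pentahydrate: 74 µmol/L × 249.69 g/mol × 4 L ÷ 1000 = 73.908 mg
ammonium nitrate: 3.95 g/L × 4 L = 15.800 g
casamino acids: 5.69 g/L × 4 L = 22.760 g

ferric ammonium citrate 0.564 g; nicotinic acid 26.639 mg; thiamine hydrochloride 26.040 mg; L-arginine hydrochloride 3.699 g; copper sulfate pentahydrate 73.908 mg; ammonium nitrate 15.800 g; casamino acids 22.760 g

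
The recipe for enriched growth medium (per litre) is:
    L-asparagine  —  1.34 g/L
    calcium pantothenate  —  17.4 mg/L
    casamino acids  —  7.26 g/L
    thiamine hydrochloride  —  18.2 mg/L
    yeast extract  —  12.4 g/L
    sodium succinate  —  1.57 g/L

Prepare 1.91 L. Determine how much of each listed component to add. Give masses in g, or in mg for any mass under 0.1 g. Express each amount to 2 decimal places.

Working volume: 1.91 L.
L-asparagine: 1.34 g/L × 1.91 L = 2.56 g
calcium pantothenate: 17.4 mg/L × 1.91 L = 33.23 mg
casamino acids: 7.26 g/L × 1.91 L = 13.87 g
thiamine hydrochloride: 18.2 mg/L × 1.91 L = 34.76 mg
yeast extract: 12.4 g/L × 1.91 L = 23.68 g
sodium succinate: 1.57 g/L × 1.91 L = 3.00 g

L-asparagine 2.56 g; calcium pantothenate 33.23 mg; casamino acids 13.87 g; thiamine hydrochloride 34.76 mg; yeast extract 23.68 g; sodium succinate 3.00 g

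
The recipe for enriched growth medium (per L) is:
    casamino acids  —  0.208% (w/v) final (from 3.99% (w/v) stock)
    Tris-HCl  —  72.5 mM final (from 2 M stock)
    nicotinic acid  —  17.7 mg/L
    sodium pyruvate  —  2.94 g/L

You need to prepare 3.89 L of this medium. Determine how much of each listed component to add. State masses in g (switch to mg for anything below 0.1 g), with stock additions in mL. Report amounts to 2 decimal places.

casamino acids 202.79 mL; Tris-HCl 141.01 mL; nicotinic acid 68.85 mg; sodium pyruvate 11.44 g

Scale factor relative to 1 L: 3.89.
casamino acids: V = C2·V2/C1 = 0.208% ÷ 3.99% × 3890 mL = 202.79 mL
Tris-HCl: V = C2·V2/C1 = 72.5 mM × 3890 mL ÷ 2000 mM = 141.01 mL
nicotinic acid: 17.7 mg/L × 3.89 L = 68.85 mg
sodium pyruvate: 2.94 g/L × 3.89 L = 11.44 g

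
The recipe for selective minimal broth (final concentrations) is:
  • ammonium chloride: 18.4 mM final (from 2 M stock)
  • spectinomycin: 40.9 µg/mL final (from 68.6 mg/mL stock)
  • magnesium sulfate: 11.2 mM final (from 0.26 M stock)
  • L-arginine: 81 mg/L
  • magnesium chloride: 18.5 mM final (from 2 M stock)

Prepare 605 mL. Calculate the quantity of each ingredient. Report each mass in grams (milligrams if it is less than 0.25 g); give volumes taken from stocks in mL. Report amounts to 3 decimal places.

ammonium chloride 5.566 mL; spectinomycin 0.361 mL; magnesium sulfate 26.062 mL; L-arginine 49.005 mg; magnesium chloride 5.596 mL

Target volume = 605 mL = 0.605 L.
ammonium chloride: dilute stock: 18.4 mM × 605 mL ÷ 2000 mM = 5.566 mL
spectinomycin: V = C2·V2/C1 = 40.9 µg/mL × 605 mL ÷ 68600 µg/mL = 0.361 mL
magnesium sulfate: C1V1 = C2V2 → 11.2 mM × 605 mL ÷ 260 mM = 26.062 mL
L-arginine: 81 mg/L × 0.605 L = 49.005 mg
magnesium chloride: C1V1 = C2V2 → 18.5 mM × 605 mL ÷ 2000 mM = 5.596 mL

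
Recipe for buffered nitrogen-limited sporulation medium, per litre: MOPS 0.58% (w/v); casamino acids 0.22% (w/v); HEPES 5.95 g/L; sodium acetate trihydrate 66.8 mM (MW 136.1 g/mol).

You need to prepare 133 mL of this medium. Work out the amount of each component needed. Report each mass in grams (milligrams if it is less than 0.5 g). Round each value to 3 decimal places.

MOPS 0.771 g; casamino acids 292.600 mg; HEPES 0.791 g; sodium acetate trihydrate 1.209 g

Working volume: 133 mL = 0.133 L.
MOPS: 0.58 g per 100 mL × 133 mL ÷ 100 = 0.771 g
casamino acids: 0.22% w/v = 2.2 g/L → 2.2 × 0.133 L = 0.2926 g = 292.600 mg
HEPES: 5.95 g/L × 0.133 L = 0.791 g
sodium acetate trihydrate: 66.8 mmol/L × 136.1 g/mol × 0.133 L ÷ 1000 = 1.209 g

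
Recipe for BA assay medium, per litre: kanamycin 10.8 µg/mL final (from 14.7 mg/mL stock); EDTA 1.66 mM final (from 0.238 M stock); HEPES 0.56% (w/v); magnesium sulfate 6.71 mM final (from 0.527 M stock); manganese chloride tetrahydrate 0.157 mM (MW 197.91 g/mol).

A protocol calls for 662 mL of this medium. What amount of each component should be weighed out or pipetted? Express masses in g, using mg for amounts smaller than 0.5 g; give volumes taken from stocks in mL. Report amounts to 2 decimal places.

Target volume = 662 mL = 0.662 L.
kanamycin: C1V1 = C2V2 → 10.8 µg/mL × 662 mL ÷ 14700 µg/mL = 0.49 mL
EDTA: dilute stock: 1.66 mM × 662 mL ÷ 238 mM = 4.62 mL
HEPES: 0.56% w/v = 5.6 g/L → 5.6 × 0.662 L = 3.71 g
magnesium sulfate: C1V1 = C2V2 → 6.71 mM × 662 mL ÷ 527 mM = 8.43 mL
manganese chloride tetrahydrate: 0.157 mmol/L × 197.91 mg/mmol × 0.662 L = 20.57 mg

kanamycin 0.49 mL; EDTA 4.62 mL; HEPES 3.71 g; magnesium sulfate 8.43 mL; manganese chloride tetrahydrate 20.57 mg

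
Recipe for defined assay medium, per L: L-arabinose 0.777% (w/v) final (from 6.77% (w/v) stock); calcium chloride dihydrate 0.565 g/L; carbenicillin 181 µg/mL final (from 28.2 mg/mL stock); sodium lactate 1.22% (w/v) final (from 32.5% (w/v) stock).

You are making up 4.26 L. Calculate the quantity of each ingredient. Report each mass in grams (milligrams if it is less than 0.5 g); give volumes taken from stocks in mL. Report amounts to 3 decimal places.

Working volume: 4.26 L.
L-arabinose: dilute stock: 0.777% ÷ 6.77% × 4260 mL = 488.925 mL
calcium chloride dihydrate: 0.565 g/L × 4.26 L = 2.407 g
carbenicillin: V = C2·V2/C1 = 181 µg/mL × 4260 mL ÷ 28200 µg/mL = 27.343 mL
sodium lactate: V = C2·V2/C1 = 1.22% ÷ 32.5% × 4260 mL = 159.914 mL

L-arabinose 488.925 mL; calcium chloride dihydrate 2.407 g; carbenicillin 27.343 mL; sodium lactate 159.914 mL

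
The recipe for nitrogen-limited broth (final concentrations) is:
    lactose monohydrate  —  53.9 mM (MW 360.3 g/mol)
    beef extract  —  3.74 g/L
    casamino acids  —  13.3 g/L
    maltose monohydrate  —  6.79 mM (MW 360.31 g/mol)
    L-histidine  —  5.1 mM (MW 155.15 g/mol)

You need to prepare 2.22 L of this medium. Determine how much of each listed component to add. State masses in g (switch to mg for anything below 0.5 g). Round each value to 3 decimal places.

lactose monohydrate 43.113 g; beef extract 8.303 g; casamino acids 29.526 g; maltose monohydrate 5.431 g; L-histidine 1.757 g

Working volume: 2.22 L.
lactose monohydrate: 53.9 mmol/L × 360.3 g/mol × 2.22 L ÷ 1000 = 43.113 g
beef extract: 3.74 g/L × 2.22 L = 8.303 g
casamino acids: 13.3 g/L × 2.22 L = 29.526 g
maltose monohydrate: 6.79 mmol/L × 360.31 g/mol × 2.22 L ÷ 1000 = 5.431 g
L-histidine: 5.1 mmol/L × 155.15 g/mol × 2.22 L ÷ 1000 = 1.757 g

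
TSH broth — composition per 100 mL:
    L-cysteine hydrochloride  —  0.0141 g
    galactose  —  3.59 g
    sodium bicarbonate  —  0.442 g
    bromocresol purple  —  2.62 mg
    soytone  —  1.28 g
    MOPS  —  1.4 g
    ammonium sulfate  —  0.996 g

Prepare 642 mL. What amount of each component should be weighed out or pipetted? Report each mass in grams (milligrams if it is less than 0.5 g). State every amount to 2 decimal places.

Ratio of target to recipe volume: 642 / 100 = 6.42.
L-cysteine hydrochloride: 0.0141 g × (642 mL / 100 mL) = 0.090522 g = 90.52 mg
galactose: 3.59 g × (642 mL / 100 mL) = 23.05 g
sodium bicarbonate: 0.442 g × (642 mL / 100 mL) = 2.84 g
bromocresol purple: 2.62 mg × (642 mL / 100 mL) = 16.82 mg
soytone: 1.28 g × (642 mL / 100 mL) = 8.22 g
MOPS: 1.4 g × (642 mL / 100 mL) = 8.99 g
ammonium sulfate: 0.996 g × (642 mL / 100 mL) = 6.39 g

L-cysteine hydrochloride 90.52 mg; galactose 23.05 g; sodium bicarbonate 2.84 g; bromocresol purple 16.82 mg; soytone 8.22 g; MOPS 8.99 g; ammonium sulfate 6.39 g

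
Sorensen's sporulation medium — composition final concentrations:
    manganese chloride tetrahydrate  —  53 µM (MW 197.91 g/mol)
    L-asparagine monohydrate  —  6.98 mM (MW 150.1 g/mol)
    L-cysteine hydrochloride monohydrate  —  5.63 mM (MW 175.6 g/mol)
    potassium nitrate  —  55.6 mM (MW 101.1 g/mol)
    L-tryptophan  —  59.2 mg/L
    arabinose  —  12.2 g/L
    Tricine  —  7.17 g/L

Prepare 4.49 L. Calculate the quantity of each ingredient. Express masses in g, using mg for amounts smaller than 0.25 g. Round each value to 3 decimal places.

manganese chloride tetrahydrate 47.097 mg; L-asparagine monohydrate 4.704 g; L-cysteine hydrochloride monohydrate 4.439 g; potassium nitrate 25.239 g; L-tryptophan 0.266 g; arabinose 54.778 g; Tricine 32.193 g

Working volume: 4.49 L.
manganese chloride tetrahydrate: 53 µmol/L × 197.91 g/mol × 4.49 L ÷ 1000 = 47.097 mg
L-asparagine monohydrate: 6.98 mmol/L × 150.1 g/mol × 4.49 L ÷ 1000 = 4.704 g
L-cysteine hydrochloride monohydrate: 5.63 mmol/L × 175.6 g/mol × 4.49 L ÷ 1000 = 4.439 g
potassium nitrate: 55.6 mmol/L × 101.1 g/mol × 4.49 L ÷ 1000 = 25.239 g
L-tryptophan: 59.2 mg/L × 4.49 L = 265.808 mg = 0.266 g
arabinose: 12.2 g/L × 4.49 L = 54.778 g
Tricine: 7.17 g/L × 4.49 L = 32.193 g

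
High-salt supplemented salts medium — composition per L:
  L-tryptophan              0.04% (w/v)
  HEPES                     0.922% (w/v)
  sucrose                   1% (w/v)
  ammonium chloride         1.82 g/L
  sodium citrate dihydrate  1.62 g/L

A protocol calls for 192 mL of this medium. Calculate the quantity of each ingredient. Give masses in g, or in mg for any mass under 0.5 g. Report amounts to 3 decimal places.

L-tryptophan 76.800 mg; HEPES 1.770 g; sucrose 1.920 g; ammonium chloride 349.440 mg; sodium citrate dihydrate 311.040 mg

Working volume: 192 mL = 0.192 L.
L-tryptophan: 0.04% w/v = 0.4 g/L → 0.4 × 0.192 L = 0.0768 g = 76.800 mg
HEPES: 0.922% w/v = 9.22 g/L → 9.22 × 0.192 L = 1.770 g
sucrose: 1 g per 100 mL × 192 mL ÷ 100 = 1.920 g
ammonium chloride: 1.82 g/L × 0.192 L = 0.34944 g = 349.440 mg
sodium citrate dihydrate: 1.62 g/L × 0.192 L = 0.31104 g = 311.040 mg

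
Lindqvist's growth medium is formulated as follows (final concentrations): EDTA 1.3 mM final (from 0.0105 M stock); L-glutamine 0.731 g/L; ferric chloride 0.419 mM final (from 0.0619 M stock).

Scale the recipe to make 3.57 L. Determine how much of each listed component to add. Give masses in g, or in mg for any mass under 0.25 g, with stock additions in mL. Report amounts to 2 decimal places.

EDTA 442.00 mL; L-glutamine 2.61 g; ferric chloride 24.17 mL

Working volume: 3.57 L.
EDTA: dilute stock: 1.3 mM × 3570 mL ÷ 10.5 mM = 442.00 mL
L-glutamine: 0.731 g/L × 3.57 L = 2.61 g
ferric chloride: C1V1 = C2V2 → 0.419 mM × 3570 mL ÷ 61.9 mM = 24.17 mL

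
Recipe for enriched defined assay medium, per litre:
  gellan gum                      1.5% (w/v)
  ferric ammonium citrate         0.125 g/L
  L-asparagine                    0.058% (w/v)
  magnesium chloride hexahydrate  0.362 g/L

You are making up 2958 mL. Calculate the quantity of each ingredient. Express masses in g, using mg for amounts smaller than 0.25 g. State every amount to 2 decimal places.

gellan gum 44.37 g; ferric ammonium citrate 0.37 g; L-asparagine 1.72 g; magnesium chloride hexahydrate 1.07 g

Target volume = 2958 mL = 2.958 L.
gellan gum: 1.5 g per 100 mL × 2958 mL ÷ 100 = 44.37 g
ferric ammonium citrate: 0.125 g/L × 2.958 L = 0.37 g
L-asparagine: 0.058% w/v = 0.58 g/L → 0.58 × 2.958 L = 1.72 g
magnesium chloride hexahydrate: 0.362 g/L × 2.958 L = 1.07 g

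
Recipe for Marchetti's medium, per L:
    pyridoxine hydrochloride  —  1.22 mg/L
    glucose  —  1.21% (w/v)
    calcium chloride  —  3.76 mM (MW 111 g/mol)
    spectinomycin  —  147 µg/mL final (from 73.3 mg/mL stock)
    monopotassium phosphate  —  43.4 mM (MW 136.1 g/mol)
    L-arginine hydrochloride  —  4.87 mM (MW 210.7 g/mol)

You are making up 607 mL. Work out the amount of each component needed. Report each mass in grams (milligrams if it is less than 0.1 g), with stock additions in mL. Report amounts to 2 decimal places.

Working volume: 607 mL = 0.607 L.
pyridoxine hydrochloride: 1.22 mg/L × 0.607 L = 0.74 mg
glucose: 1.21 g per 100 mL × 607 mL ÷ 100 = 7.34 g
calcium chloride: 3.76 mmol/L × 111 g/mol × 0.607 L ÷ 1000 = 0.25 g
spectinomycin: C1V1 = C2V2 → 147 µg/mL × 607 mL ÷ 73300 µg/mL = 1.22 mL
monopotassium phosphate: 43.4 mmol/L × 136.1 g/mol × 0.607 L ÷ 1000 = 3.59 g
L-arginine hydrochloride: 4.87 mmol/L × 210.7 g/mol × 0.607 L ÷ 1000 = 0.62 g

pyridoxine hydrochloride 0.74 mg; glucose 7.34 g; calcium chloride 0.25 g; spectinomycin 1.22 mL; monopotassium phosphate 3.59 g; L-arginine hydrochloride 0.62 g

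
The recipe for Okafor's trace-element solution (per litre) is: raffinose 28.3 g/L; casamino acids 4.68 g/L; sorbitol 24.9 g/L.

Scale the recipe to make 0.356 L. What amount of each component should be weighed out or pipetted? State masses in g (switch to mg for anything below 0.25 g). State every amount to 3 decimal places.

Scale factor relative to 1 L: 0.356.
raffinose: 28.3 g/L × 0.356 L = 10.075 g
casamino acids: 4.68 g/L × 0.356 L = 1.666 g
sorbitol: 24.9 g/L × 0.356 L = 8.864 g

raffinose 10.075 g; casamino acids 1.666 g; sorbitol 8.864 g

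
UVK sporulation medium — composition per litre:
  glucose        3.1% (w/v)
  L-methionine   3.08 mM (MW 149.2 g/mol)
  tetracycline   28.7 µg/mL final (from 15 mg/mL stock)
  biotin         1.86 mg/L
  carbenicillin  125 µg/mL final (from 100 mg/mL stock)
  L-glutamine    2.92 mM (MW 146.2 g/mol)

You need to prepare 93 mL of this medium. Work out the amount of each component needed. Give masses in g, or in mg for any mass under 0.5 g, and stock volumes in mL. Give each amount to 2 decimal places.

glucose 2.88 g; L-methionine 42.74 mg; tetracycline 0.18 mL; biotin 0.17 mg; carbenicillin 0.12 mL; L-glutamine 39.70 mg

Target volume = 93 mL = 0.093 L.
glucose: 3.1% w/v = 31 g/L → 31 × 0.093 L = 2.88 g
L-methionine: 3.08 mmol/L × 149.2 mg/mmol × 0.093 L = 42.74 mg
tetracycline: C1V1 = C2V2 → 28.7 µg/mL × 93 mL ÷ 15000 µg/mL = 0.18 mL
biotin: 1.86 mg/L × 0.093 L = 0.17 mg
carbenicillin: V = C2·V2/C1 = 125 µg/mL × 93 mL ÷ 100000 µg/mL = 0.12 mL
L-glutamine: 2.92 mmol/L × 146.2 mg/mmol × 0.093 L = 39.70 mg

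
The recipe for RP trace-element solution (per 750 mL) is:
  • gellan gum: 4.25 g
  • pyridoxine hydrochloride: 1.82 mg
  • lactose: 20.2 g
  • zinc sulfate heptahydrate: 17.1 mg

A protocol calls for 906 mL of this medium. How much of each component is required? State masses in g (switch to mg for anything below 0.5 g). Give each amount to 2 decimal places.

gellan gum 5.13 g; pyridoxine hydrochloride 2.20 mg; lactose 24.40 g; zinc sulfate heptahydrate 20.66 mg

Ratio of target to recipe volume: 906 / 750 = 1.208.
gellan gum: 4.25 g × (906 mL / 750 mL) = 5.13 g
pyridoxine hydrochloride: 1.82 mg × (906 mL / 750 mL) = 2.20 mg
lactose: 20.2 g × (906 mL / 750 mL) = 24.40 g
zinc sulfate heptahydrate: 17.1 mg × (906 mL / 750 mL) = 20.66 mg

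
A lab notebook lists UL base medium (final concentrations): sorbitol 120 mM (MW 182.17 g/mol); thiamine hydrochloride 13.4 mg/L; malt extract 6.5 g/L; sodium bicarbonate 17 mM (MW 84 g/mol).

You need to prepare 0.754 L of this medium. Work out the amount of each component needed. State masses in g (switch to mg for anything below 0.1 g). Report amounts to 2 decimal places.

sorbitol 16.48 g; thiamine hydrochloride 10.10 mg; malt extract 4.90 g; sodium bicarbonate 1.08 g

Scale factor relative to 1 L: 0.754.
sorbitol: 120 mmol/L × 182.17 g/mol × 0.754 L ÷ 1000 = 16.48 g
thiamine hydrochloride: 13.4 mg/L × 0.754 L = 10.10 mg
malt extract: 6.5 g/L × 0.754 L = 4.90 g
sodium bicarbonate: 17 mmol/L × 84 g/mol × 0.754 L ÷ 1000 = 1.08 g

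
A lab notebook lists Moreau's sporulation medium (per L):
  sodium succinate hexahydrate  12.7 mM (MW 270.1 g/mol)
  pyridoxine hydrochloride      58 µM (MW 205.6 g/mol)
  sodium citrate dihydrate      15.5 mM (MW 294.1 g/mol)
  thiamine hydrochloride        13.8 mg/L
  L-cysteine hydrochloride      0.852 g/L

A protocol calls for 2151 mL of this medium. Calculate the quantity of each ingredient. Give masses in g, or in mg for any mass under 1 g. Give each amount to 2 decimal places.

sodium succinate hexahydrate 7.38 g; pyridoxine hydrochloride 25.65 mg; sodium citrate dihydrate 9.81 g; thiamine hydrochloride 29.68 mg; L-cysteine hydrochloride 1.83 g

Scale factor relative to 1 L: 2.151.
sodium succinate hexahydrate: 12.7 mmol/L × 270.1 g/mol × 2.151 L ÷ 1000 = 7.38 g
pyridoxine hydrochloride: 58 µmol/L × 205.6 g/mol × 2.151 L ÷ 1000 = 25.65 mg
sodium citrate dihydrate: 15.5 mmol/L × 294.1 g/mol × 2.151 L ÷ 1000 = 9.81 g
thiamine hydrochloride: 13.8 mg/L × 2.151 L = 29.68 mg
L-cysteine hydrochloride: 0.852 g/L × 2.151 L = 1.83 g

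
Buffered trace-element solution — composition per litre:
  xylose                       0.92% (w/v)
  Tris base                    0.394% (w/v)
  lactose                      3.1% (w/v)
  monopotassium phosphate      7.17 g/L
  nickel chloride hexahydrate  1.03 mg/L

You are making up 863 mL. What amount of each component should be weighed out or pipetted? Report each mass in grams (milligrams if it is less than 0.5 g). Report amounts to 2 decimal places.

Target volume = 863 mL = 0.863 L.
xylose: 0.92% w/v = 9.2 g/L → 9.2 × 0.863 L = 7.94 g
Tris base: 0.394 g per 100 mL × 863 mL ÷ 100 = 3.40 g
lactose: 3.1 g per 100 mL × 863 mL ÷ 100 = 26.75 g
monopotassium phosphate: 7.17 g/L × 0.863 L = 6.19 g
nickel chloride hexahydrate: 1.03 mg/L × 0.863 L = 0.89 mg

xylose 7.94 g; Tris base 3.40 g; lactose 26.75 g; monopotassium phosphate 6.19 g; nickel chloride hexahydrate 0.89 mg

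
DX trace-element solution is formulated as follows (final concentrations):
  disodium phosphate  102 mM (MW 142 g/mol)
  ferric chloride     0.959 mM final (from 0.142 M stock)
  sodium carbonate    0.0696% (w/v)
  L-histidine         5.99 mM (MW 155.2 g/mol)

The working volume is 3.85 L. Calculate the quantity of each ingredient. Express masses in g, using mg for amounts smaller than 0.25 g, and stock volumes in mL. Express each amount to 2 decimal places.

Working volume: 3.85 L.
disodium phosphate: 102 mmol/L × 142 g/mol × 3.85 L ÷ 1000 = 55.76 g
ferric chloride: C1V1 = C2V2 → 0.959 mM × 3850 mL ÷ 142 mM = 26.00 mL
sodium carbonate: 0.0696% w/v = 0.696 g/L → 0.696 × 3.85 L = 2.68 g
L-histidine: 5.99 mmol/L × 155.2 g/mol × 3.85 L ÷ 1000 = 3.58 g

disodium phosphate 55.76 g; ferric chloride 26.00 mL; sodium carbonate 2.68 g; L-histidine 3.58 g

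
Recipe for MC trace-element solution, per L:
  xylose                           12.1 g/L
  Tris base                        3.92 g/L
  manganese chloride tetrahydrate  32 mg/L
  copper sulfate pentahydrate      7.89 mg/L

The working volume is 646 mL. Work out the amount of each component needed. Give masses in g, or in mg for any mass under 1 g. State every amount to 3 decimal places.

xylose 7.817 g; Tris base 2.532 g; manganese chloride tetrahydrate 20.672 mg; copper sulfate pentahydrate 5.097 mg

Scale factor relative to 1 L: 0.646.
xylose: 12.1 g/L × 0.646 L = 7.817 g
Tris base: 3.92 g/L × 0.646 L = 2.532 g
manganese chloride tetrahydrate: 32 mg/L × 0.646 L = 20.672 mg
copper sulfate pentahydrate: 7.89 mg/L × 0.646 L = 5.097 mg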